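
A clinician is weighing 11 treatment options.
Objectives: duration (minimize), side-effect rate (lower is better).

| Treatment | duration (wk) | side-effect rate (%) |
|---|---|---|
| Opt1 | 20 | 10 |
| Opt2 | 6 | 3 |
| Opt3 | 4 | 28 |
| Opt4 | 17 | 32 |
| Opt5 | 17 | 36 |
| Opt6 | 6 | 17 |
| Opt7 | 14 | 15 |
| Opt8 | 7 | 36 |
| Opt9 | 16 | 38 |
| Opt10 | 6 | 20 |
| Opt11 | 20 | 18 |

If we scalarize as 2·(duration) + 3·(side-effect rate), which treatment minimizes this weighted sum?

Opt1: 2·20 + 3·10 = 70
Opt2: 2·6 + 3·3 = 21
Opt3: 2·4 + 3·28 = 92
Opt4: 2·17 + 3·32 = 130
Opt5: 2·17 + 3·36 = 142
Opt6: 2·6 + 3·17 = 63
Opt7: 2·14 + 3·15 = 73
Opt8: 2·7 + 3·36 = 122
Opt9: 2·16 + 3·38 = 146
Opt10: 2·6 + 3·20 = 72
Opt11: 2·20 + 3·18 = 94
Lowest: Opt2 at 21.

Opt2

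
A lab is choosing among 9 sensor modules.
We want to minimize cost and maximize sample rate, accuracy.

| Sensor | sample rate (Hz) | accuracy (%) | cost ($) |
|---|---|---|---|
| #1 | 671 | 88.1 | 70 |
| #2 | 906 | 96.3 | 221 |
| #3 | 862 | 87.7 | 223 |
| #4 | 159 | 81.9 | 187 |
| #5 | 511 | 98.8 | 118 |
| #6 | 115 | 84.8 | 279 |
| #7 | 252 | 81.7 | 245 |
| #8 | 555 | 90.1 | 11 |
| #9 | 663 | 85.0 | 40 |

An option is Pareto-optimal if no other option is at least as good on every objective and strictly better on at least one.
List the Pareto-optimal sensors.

#1: not dominated.
#2: not dominated (best sample rate).
#3: dominated by #2 (sample rate 906≥862, accuracy 96.3≥87.7, cost 221≤223).
#4: dominated by #1 (sample rate 671≥159, accuracy 88.1≥81.9, cost 70≤187).
#5: not dominated (best accuracy).
#6: dominated by #1 (sample rate 671≥115, accuracy 88.1≥84.8, cost 70≤279).
#7: dominated by #1 (sample rate 671≥252, accuracy 88.1≥81.7, cost 70≤245).
#8: not dominated (best cost).
#9: not dominated.

#1, #2, #5, #8, #9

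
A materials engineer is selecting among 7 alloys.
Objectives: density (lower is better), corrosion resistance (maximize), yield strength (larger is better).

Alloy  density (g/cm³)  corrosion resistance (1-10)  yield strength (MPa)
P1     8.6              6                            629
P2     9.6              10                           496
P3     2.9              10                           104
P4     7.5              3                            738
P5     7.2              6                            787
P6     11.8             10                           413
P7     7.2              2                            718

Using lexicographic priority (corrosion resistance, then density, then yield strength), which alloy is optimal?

P3

First maximize corrosion resistance: best is 10, kept {P2, P3, P6}.
Then minimize density: best is 2.9, kept {P3}.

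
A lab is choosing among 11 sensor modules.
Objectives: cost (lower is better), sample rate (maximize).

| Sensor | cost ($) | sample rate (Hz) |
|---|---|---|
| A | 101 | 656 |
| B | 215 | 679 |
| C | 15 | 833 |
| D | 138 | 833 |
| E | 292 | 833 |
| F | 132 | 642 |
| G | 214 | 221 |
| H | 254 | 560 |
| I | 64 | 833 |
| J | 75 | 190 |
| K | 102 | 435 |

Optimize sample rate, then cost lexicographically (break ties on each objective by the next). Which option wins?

First maximize sample rate: best is 833, kept {C, D, E, I}.
Then minimize cost: best is 15, kept {C}.

C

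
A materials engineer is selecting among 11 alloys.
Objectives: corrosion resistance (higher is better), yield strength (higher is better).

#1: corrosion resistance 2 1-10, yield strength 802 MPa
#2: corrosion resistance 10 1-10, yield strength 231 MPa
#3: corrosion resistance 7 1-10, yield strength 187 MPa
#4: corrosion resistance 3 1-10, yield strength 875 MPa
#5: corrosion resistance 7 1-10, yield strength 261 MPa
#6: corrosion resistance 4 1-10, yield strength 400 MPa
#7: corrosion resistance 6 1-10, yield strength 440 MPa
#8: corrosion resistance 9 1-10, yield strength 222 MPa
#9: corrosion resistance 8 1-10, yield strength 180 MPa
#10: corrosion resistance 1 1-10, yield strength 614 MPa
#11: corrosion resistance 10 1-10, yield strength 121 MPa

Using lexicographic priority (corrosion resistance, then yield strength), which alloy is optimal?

#2

First maximize corrosion resistance: best is 10, kept {#2, #11}.
Then maximize yield strength: best is 231, kept {#2}.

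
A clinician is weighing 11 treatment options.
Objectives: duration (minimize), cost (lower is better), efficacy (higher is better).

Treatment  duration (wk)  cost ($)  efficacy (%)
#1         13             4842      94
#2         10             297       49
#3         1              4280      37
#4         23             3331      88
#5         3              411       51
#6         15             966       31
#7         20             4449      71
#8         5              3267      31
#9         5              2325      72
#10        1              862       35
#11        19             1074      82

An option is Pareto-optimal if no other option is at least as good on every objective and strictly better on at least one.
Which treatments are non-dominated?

#1, #2, #3, #4, #5, #9, #10, #11

#1: not dominated (best efficacy).
#2: not dominated (best cost).
#3: not dominated.
#4: not dominated.
#5: not dominated.
#6: dominated by #2 (duration 10≤15, cost 297≤966, efficacy 49≥31).
#7: dominated by #9 (duration 5≤20, cost 2325≤4449, efficacy 72≥71).
#8: dominated by #5 (duration 3≤5, cost 411≤3267, efficacy 51≥31).
#9: not dominated.
#10: not dominated.
#11: not dominated.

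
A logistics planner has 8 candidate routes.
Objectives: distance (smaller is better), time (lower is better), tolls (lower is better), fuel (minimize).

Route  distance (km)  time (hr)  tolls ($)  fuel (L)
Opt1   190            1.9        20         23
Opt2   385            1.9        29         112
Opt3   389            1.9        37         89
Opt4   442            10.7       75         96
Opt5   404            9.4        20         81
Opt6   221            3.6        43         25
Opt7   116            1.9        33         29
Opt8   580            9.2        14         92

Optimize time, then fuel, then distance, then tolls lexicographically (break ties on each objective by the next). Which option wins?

First minimize time: best is 1.9, kept {Opt1, Opt2, Opt3, Opt7}.
Then minimize fuel: best is 23, kept {Opt1}.

Opt1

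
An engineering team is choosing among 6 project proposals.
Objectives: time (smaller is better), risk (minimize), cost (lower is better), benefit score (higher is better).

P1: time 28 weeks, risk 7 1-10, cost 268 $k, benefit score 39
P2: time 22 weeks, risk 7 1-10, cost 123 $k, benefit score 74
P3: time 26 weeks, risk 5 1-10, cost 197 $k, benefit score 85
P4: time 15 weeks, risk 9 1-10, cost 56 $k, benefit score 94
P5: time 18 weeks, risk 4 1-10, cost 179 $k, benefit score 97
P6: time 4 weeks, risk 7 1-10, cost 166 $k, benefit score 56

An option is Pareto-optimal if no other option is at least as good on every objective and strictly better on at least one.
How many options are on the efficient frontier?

4

P1: dominated by P2 (time 22≤28, risk 7≤7, cost 123≤268, benefit score 74≥39).
P2: not dominated.
P3: dominated by P5 (time 18≤26, risk 4≤5, cost 179≤197, benefit score 97≥85).
P4: not dominated (best cost).
P5: not dominated (best risk).
P6: not dominated (best time).
Pareto-optimal: P2, P4, P5, P6 → 4.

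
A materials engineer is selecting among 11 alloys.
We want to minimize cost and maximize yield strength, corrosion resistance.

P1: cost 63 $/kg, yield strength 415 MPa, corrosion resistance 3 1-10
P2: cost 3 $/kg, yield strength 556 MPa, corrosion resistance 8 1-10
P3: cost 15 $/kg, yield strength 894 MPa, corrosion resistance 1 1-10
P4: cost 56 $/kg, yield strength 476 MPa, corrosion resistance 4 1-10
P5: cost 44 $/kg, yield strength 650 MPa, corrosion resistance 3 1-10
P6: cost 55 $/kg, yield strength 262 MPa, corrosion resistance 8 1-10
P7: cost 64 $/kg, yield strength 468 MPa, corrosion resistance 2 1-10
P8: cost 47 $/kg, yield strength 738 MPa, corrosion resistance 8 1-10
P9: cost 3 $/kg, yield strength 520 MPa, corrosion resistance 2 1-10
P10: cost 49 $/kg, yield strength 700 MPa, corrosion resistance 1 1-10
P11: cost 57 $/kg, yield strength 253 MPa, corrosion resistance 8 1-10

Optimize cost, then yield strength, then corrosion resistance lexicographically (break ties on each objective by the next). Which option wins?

First minimize cost: best is 3, kept {P2, P9}.
Then maximize yield strength: best is 556, kept {P2}.

P2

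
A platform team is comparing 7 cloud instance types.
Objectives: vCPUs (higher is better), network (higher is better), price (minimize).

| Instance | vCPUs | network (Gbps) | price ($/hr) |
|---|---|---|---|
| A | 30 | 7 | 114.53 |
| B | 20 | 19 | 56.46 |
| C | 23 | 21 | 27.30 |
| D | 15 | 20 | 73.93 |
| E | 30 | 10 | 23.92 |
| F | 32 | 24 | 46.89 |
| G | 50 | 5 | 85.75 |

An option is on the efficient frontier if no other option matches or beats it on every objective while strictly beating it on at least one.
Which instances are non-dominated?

C, E, F, G

A: dominated by E (vCPUs 30≥30, network 10≥7, price 23.92≤114.53).
B: dominated by C (vCPUs 23≥20, network 21≥19, price 27.30≤56.46).
C: not dominated.
D: dominated by C (vCPUs 23≥15, network 21≥20, price 27.30≤73.93).
E: not dominated (best price).
F: not dominated (best network).
G: not dominated (best vCPUs).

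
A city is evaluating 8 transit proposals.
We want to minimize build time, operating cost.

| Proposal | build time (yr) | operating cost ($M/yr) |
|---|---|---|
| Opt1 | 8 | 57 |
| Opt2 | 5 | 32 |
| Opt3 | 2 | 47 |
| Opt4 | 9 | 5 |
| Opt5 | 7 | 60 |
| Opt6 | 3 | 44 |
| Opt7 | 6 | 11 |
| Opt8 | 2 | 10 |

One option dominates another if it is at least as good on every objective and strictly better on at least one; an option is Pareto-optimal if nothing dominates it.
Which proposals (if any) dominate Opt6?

Opt8

Opt8: build time 2≤3, operating cost 10≤44 — dominates Opt6.
Others (Opt1, Opt2, Opt3, Opt4, Opt5, Opt7) are each worse than Opt6 on at least one objective.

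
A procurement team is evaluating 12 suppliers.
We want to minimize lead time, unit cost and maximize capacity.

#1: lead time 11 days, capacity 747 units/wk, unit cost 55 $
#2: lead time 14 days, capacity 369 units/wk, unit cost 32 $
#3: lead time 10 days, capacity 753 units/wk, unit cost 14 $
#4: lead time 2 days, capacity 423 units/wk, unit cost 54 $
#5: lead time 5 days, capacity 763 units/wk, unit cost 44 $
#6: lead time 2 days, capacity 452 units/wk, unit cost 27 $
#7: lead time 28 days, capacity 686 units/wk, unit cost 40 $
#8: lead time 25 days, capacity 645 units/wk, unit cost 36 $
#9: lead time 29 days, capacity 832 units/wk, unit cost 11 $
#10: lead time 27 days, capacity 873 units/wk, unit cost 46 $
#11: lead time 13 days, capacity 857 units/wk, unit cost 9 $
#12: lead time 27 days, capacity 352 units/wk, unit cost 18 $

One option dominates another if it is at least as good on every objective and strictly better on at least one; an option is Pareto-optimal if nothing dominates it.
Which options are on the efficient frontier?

#3, #5, #6, #10, #11

#1: dominated by #3 (lead time 10≤11, capacity 753≥747, unit cost 14≤55).
#2: dominated by #3 (lead time 10≤14, capacity 753≥369, unit cost 14≤32).
#3: not dominated.
#4: dominated by #6 (lead time 2≤2, capacity 452≥423, unit cost 27≤54).
#5: not dominated.
#6: not dominated.
#7: dominated by #3 (lead time 10≤28, capacity 753≥686, unit cost 14≤40).
#8: dominated by #3 (lead time 10≤25, capacity 753≥645, unit cost 14≤36).
#9: dominated by #11 (lead time 13≤29, capacity 857≥832, unit cost 9≤11).
#10: not dominated (best capacity).
#11: not dominated (best unit cost).
#12: dominated by #3 (lead time 10≤27, capacity 753≥352, unit cost 14≤18).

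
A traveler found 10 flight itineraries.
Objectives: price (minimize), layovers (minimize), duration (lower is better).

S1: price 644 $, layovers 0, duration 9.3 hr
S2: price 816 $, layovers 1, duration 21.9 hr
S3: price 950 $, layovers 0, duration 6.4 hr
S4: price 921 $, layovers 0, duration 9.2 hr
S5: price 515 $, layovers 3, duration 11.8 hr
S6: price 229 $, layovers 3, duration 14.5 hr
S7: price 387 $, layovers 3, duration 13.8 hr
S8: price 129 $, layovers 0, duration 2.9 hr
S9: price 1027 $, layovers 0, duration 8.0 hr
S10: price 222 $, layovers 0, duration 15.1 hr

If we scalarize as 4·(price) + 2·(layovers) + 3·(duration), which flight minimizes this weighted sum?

S8

S1: 4·644 + 2·0 + 3·9.3 = 2603.9
S2: 4·816 + 2·1 + 3·21.9 = 3331.7
S3: 4·950 + 2·0 + 3·6.4 = 3819.2
S4: 4·921 + 2·0 + 3·9.2 = 3711.6
S5: 4·515 + 2·3 + 3·11.8 = 2101.4
S6: 4·229 + 2·3 + 3·14.5 = 965.5
S7: 4·387 + 2·3 + 3·13.8 = 1595.4
S8: 4·129 + 2·0 + 3·2.9 = 524.7
S9: 4·1027 + 2·0 + 3·8.0 = 4132.0
S10: 4·222 + 2·0 + 3·15.1 = 933.3
Lowest: S8 at 524.7.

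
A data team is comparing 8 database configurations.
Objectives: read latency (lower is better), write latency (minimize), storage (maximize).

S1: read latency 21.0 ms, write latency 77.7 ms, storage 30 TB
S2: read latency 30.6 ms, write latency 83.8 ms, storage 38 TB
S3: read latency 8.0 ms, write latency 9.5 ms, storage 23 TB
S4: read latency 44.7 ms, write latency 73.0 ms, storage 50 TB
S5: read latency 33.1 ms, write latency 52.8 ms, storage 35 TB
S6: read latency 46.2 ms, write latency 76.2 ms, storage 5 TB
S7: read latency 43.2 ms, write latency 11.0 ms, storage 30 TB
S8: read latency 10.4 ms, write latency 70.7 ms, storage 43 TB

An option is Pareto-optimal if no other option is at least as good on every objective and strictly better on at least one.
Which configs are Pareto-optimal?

S1: dominated by S8 (read latency 10.4≤21.0, write latency 70.7≤77.7, storage 43≥30).
S2: dominated by S8 (read latency 10.4≤30.6, write latency 70.7≤83.8, storage 43≥38).
S3: not dominated (best read latency).
S4: not dominated (best storage).
S5: not dominated.
S6: dominated by S3 (read latency 8.0≤46.2, write latency 9.5≤76.2, storage 23≥5).
S7: not dominated.
S8: not dominated.

S3, S4, S5, S7, S8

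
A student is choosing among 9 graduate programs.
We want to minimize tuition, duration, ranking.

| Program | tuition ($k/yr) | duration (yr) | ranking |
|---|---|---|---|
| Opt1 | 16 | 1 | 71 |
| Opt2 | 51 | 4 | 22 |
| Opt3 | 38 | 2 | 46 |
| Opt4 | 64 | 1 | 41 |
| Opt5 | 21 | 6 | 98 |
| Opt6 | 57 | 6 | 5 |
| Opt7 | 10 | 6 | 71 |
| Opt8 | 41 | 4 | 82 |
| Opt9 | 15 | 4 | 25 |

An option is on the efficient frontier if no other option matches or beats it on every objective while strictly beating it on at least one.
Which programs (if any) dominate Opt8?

Opt1: tuition 16≤41, duration 1≤4, ranking 71≤82 — dominates Opt8.
Opt3: tuition 38≤41, duration 2≤4, ranking 46≤82 — dominates Opt8.
Opt9: tuition 15≤41, duration 4≤4, ranking 25≤82 — dominates Opt8.
Others (Opt2, Opt4, Opt5, Opt6, Opt7) are each worse than Opt8 on at least one objective.

Opt1, Opt3, Opt9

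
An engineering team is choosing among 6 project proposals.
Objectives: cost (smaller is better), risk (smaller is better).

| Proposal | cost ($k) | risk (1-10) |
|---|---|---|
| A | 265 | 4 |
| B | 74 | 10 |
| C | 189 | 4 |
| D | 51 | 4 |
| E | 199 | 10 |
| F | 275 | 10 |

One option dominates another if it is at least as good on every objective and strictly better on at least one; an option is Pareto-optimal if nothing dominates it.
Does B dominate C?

B vs C: B is worse on risk (10 vs 4), so it does not dominate C.

No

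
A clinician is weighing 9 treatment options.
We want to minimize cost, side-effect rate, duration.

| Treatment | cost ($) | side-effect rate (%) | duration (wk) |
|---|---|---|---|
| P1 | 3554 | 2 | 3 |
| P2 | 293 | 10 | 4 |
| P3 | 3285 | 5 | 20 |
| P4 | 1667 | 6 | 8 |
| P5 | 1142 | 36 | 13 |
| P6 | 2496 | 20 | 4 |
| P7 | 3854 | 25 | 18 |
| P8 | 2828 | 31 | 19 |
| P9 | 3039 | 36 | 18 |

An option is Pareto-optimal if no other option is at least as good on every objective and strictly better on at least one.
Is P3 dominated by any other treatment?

P1: worse on cost (3554 vs 3285).
P2: worse on side-effect rate (10 vs 5).
P4: worse on side-effect rate (6 vs 5).
P5: worse on side-effect rate (36 vs 5).
P6: worse on side-effect rate (20 vs 5).
P7: worse on cost (3854 vs 3285).
P8: worse on side-effect rate (31 vs 5).
P9: worse on side-effect rate (36 vs 5).
No option is at least as good as P3 on every objective and strictly better on one.

No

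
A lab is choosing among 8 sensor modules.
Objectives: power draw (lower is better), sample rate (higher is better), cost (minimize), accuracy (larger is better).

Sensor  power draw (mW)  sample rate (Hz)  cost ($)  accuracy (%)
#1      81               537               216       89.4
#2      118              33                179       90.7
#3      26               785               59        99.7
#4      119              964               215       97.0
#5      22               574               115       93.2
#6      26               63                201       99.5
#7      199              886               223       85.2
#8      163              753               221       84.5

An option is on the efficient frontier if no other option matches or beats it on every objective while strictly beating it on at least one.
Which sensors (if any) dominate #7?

#4: power draw 119≤199, sample rate 964≥886, cost 215≤223, accuracy 97.0≥85.2 — dominates #7.
Others (#1, #2, #3, #5, #6, #8) are each worse than #7 on at least one objective.

#4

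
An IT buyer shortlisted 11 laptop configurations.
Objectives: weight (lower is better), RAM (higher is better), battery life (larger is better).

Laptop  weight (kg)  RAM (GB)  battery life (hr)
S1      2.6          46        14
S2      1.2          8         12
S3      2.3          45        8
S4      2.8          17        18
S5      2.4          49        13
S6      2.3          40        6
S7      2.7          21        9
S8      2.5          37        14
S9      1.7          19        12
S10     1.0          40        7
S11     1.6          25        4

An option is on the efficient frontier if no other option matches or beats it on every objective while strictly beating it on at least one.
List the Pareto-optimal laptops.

S1, S2, S3, S4, S5, S8, S9, S10

S1: not dominated.
S2: not dominated.
S3: not dominated.
S4: not dominated (best battery life).
S5: not dominated (best RAM).
S6: dominated by S3 (weight 2.3≤2.3, RAM 45≥40, battery life 8≥6).
S7: dominated by S1 (weight 2.6≤2.7, RAM 46≥21, battery life 14≥9).
S8: not dominated.
S9: not dominated.
S10: not dominated (best weight).
S11: dominated by S10 (weight 1.0≤1.6, RAM 40≥25, battery life 7≥4).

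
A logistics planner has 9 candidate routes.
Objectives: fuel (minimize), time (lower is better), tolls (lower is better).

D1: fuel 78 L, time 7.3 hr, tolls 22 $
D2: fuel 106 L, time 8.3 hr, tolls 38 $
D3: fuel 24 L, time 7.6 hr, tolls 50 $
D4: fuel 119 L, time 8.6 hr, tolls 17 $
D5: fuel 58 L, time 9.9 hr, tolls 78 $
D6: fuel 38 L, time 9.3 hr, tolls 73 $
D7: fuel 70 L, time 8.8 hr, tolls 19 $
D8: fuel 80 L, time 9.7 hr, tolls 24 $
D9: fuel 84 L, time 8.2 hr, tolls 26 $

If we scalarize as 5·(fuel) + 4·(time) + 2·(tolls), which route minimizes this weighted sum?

D3

D1: 5·78 + 4·7.3 + 2·22 = 463.2
D2: 5·106 + 4·8.3 + 2·38 = 639.2
D3: 5·24 + 4·7.6 + 2·50 = 250.4
D4: 5·119 + 4·8.6 + 2·17 = 663.4
D5: 5·58 + 4·9.9 + 2·78 = 485.6
D6: 5·38 + 4·9.3 + 2·73 = 373.2
D7: 5·70 + 4·8.8 + 2·19 = 423.2
D8: 5·80 + 4·9.7 + 2·24 = 486.8
D9: 5·84 + 4·8.2 + 2·26 = 504.8
Lowest: D3 at 250.4.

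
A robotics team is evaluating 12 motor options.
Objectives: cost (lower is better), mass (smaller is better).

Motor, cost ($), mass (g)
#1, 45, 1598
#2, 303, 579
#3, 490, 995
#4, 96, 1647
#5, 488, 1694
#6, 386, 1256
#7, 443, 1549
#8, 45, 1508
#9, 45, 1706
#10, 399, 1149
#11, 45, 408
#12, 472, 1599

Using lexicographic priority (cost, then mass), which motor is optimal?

First minimize cost: best is 45, kept {#1, #8, #9, #11}.
Then minimize mass: best is 408, kept {#11}.

#11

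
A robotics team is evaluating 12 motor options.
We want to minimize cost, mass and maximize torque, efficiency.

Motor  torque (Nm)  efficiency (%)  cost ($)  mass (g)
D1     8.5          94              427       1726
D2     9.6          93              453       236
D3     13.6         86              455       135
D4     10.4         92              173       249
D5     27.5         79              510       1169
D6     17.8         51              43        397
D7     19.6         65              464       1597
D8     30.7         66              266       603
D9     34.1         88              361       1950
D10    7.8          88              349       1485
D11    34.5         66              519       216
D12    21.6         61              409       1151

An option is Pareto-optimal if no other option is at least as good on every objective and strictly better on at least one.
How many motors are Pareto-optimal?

9

D1: not dominated (best efficiency).
D2: not dominated.
D3: not dominated (best mass).
D4: not dominated.
D5: not dominated.
D6: not dominated (best cost).
D7: dominated by D8 (torque 30.7≥19.6, efficiency 66≥65, cost 266≤464, mass 603≤1597).
D8: not dominated.
D9: not dominated.
D10: dominated by D4 (torque 10.4≥7.8, efficiency 92≥88, cost 173≤349, mass 249≤1485).
D11: not dominated (best torque).
D12: dominated by D8 (torque 30.7≥21.6, efficiency 66≥61, cost 266≤409, mass 603≤1151).
Pareto-optimal: D1, D2, D3, D4, D5, D6, D8, D9, D11 → 9.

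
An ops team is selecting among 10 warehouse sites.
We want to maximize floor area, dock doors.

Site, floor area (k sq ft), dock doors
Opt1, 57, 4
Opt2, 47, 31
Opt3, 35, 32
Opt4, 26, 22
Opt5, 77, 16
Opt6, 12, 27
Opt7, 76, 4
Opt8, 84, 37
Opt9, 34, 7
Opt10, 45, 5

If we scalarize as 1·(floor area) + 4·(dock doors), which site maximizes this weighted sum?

Opt1: 1·57 + 4·4 = 73
Opt2: 1·47 + 4·31 = 171
Opt3: 1·35 + 4·32 = 163
Opt4: 1·26 + 4·22 = 114
Opt5: 1·77 + 4·16 = 141
Opt6: 1·12 + 4·27 = 120
Opt7: 1·76 + 4·4 = 92
Opt8: 1·84 + 4·37 = 232
Opt9: 1·34 + 4·7 = 62
Opt10: 1·45 + 4·5 = 65
Highest: Opt8 at 232.

Opt8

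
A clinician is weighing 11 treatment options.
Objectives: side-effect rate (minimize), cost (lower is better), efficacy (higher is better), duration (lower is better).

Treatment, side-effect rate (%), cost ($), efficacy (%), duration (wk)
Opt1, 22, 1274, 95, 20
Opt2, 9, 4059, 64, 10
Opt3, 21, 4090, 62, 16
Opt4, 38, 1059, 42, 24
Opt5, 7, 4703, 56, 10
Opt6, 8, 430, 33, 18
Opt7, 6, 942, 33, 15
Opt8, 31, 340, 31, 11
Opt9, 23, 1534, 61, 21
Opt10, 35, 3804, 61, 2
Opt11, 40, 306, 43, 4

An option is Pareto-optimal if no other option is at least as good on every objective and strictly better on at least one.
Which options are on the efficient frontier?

Opt1, Opt2, Opt4, Opt5, Opt6, Opt7, Opt8, Opt10, Opt11

Opt1: not dominated (best efficacy).
Opt2: not dominated.
Opt3: dominated by Opt2 (side-effect rate 9≤21, cost 4059≤4090, efficacy 64≥62, duration 10≤16).
Opt4: not dominated.
Opt5: not dominated.
Opt6: not dominated.
Opt7: not dominated (best side-effect rate).
Opt8: not dominated.
Opt9: dominated by Opt1 (side-effect rate 22≤23, cost 1274≤1534, efficacy 95≥61, duration 20≤21).
Opt10: not dominated (best duration).
Opt11: not dominated (best cost).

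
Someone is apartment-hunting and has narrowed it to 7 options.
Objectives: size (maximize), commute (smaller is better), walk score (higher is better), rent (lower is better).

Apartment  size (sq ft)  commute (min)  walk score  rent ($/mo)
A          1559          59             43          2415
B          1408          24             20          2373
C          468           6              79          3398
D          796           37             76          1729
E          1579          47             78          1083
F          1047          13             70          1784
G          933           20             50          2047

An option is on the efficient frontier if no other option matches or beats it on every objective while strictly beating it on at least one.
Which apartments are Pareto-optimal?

B, C, D, E, F

A: dominated by E (size 1579≥1559, commute 47≤59, walk score 78≥43, rent 1083≤2415).
B: not dominated.
C: not dominated (best commute).
D: not dominated.
E: not dominated (best size).
F: not dominated.
G: dominated by F (size 1047≥933, commute 13≤20, walk score 70≥50, rent 1784≤2047).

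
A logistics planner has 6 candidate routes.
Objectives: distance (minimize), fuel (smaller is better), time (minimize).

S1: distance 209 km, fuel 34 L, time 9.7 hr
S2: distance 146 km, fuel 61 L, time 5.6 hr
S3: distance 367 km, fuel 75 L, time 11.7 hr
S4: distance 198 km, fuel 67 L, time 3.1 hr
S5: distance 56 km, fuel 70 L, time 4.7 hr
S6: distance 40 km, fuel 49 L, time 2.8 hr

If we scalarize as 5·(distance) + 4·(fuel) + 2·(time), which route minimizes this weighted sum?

S6

S1: 5·209 + 4·34 + 2·9.7 = 1200.4
S2: 5·146 + 4·61 + 2·5.6 = 985.2
S3: 5·367 + 4·75 + 2·11.7 = 2158.4
S4: 5·198 + 4·67 + 2·3.1 = 1264.2
S5: 5·56 + 4·70 + 2·4.7 = 569.4
S6: 5·40 + 4·49 + 2·2.8 = 401.6
Lowest: S6 at 401.6.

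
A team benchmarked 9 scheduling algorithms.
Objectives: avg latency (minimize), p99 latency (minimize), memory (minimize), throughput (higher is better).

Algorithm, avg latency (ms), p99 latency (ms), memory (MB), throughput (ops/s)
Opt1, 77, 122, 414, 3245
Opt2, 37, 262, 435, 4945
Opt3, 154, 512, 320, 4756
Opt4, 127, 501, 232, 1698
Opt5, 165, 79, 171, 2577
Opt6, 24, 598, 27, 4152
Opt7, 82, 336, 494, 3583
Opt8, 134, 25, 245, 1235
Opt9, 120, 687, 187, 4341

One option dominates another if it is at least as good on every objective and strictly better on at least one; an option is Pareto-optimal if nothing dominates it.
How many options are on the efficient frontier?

8

Opt1: not dominated.
Opt2: not dominated (best throughput).
Opt3: not dominated.
Opt4: not dominated.
Opt5: not dominated.
Opt6: not dominated (best avg latency).
Opt7: dominated by Opt2 (avg latency 37≤82, p99 latency 262≤336, memory 435≤494, throughput 4945≥3583).
Opt8: not dominated (best p99 latency).
Opt9: not dominated.
Pareto-optimal: Opt1, Opt2, Opt3, Opt4, Opt5, Opt6, Opt8, Opt9 → 8.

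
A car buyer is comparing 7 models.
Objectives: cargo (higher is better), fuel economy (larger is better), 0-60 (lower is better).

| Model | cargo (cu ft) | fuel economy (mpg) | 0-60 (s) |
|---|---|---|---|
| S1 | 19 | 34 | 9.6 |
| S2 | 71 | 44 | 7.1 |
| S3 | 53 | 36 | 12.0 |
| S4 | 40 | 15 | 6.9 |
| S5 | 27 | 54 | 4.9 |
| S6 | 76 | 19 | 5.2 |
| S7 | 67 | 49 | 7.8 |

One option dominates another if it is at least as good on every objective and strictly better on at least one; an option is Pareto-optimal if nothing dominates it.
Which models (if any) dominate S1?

S2, S5, S7

S2: cargo 71≥19, fuel economy 44≥34, 0-60 7.1≤9.6 — dominates S1.
S5: cargo 27≥19, fuel economy 54≥34, 0-60 4.9≤9.6 — dominates S1.
S7: cargo 67≥19, fuel economy 49≥34, 0-60 7.8≤9.6 — dominates S1.
Others (S3, S4, S6) are each worse than S1 on at least one objective.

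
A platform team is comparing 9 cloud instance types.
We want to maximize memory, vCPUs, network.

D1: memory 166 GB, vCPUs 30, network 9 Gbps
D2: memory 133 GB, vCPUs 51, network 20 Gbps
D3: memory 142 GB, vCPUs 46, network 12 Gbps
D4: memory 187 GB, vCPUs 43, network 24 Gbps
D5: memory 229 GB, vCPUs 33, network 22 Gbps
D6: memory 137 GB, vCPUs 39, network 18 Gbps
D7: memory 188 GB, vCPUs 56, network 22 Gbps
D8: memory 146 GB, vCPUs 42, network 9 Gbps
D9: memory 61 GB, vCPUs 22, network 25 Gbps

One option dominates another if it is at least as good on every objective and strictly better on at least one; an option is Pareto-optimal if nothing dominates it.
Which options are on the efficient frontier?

D1: dominated by D4 (memory 187≥166, vCPUs 43≥30, network 24≥9).
D2: dominated by D7 (memory 188≥133, vCPUs 56≥51, network 22≥20).
D3: dominated by D7 (memory 188≥142, vCPUs 56≥46, network 22≥12).
D4: not dominated.
D5: not dominated (best memory).
D6: dominated by D4 (memory 187≥137, vCPUs 43≥39, network 24≥18).
D7: not dominated (best vCPUs).
D8: dominated by D4 (memory 187≥146, vCPUs 43≥42, network 24≥9).
D9: not dominated (best network).

D4, D5, D7, D9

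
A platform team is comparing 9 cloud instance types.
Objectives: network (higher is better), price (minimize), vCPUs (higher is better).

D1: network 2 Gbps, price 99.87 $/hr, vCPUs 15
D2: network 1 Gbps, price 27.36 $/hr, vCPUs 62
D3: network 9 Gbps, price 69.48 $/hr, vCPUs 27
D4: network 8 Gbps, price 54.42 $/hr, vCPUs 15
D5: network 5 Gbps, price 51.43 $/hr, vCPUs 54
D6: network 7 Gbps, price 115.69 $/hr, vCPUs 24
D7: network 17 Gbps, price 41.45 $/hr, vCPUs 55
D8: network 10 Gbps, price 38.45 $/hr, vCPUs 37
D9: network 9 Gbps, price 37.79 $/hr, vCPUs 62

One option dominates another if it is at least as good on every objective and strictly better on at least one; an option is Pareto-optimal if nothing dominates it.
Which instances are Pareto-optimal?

D1: dominated by D3 (network 9≥2, price 69.48≤99.87, vCPUs 27≥15).
D2: not dominated (best price).
D3: dominated by D7 (network 17≥9, price 41.45≤69.48, vCPUs 55≥27).
D4: dominated by D7 (network 17≥8, price 41.45≤54.42, vCPUs 55≥15).
D5: dominated by D7 (network 17≥5, price 41.45≤51.43, vCPUs 55≥54).
D6: dominated by D3 (network 9≥7, price 69.48≤115.69, vCPUs 27≥24).
D7: not dominated (best network).
D8: not dominated.
D9: not dominated.

D2, D7, D8, D9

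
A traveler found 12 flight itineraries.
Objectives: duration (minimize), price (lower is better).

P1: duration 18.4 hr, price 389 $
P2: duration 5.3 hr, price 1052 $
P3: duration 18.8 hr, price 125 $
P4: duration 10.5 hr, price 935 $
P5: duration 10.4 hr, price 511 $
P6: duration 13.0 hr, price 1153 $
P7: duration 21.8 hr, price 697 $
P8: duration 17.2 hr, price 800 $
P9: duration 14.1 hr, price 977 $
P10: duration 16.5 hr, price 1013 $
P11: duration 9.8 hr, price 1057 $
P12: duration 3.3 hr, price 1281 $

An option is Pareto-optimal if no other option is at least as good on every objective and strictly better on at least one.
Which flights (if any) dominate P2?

P1: worse on duration (18.4 vs 5.3).
P3: worse on duration (18.8 vs 5.3).
P4: worse on duration (10.5 vs 5.3).
P5: worse on duration (10.4 vs 5.3).
P6: worse on duration (13.0 vs 5.3).
P7: worse on duration (21.8 vs 5.3).
P8: worse on duration (17.2 vs 5.3).
P9: worse on duration (14.1 vs 5.3).
P10: worse on duration (16.5 vs 5.3).
P11: worse on duration (9.8 vs 5.3).
P12: worse on price (1281 vs 1052).
No option dominates P2.

none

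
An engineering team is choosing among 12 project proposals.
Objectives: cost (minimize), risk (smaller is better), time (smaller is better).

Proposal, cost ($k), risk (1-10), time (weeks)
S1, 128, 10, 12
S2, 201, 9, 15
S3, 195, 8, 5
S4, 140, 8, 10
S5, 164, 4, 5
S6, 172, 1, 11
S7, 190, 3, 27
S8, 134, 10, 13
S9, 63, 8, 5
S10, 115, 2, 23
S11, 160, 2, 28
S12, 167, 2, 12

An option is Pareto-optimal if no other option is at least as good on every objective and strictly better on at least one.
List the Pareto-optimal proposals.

S5, S6, S9, S10, S12

S1: dominated by S9 (cost 63≤128, risk 8≤10, time 5≤12).
S2: dominated by S3 (cost 195≤201, risk 8≤9, time 5≤15).
S3: dominated by S5 (cost 164≤195, risk 4≤8, time 5≤5).
S4: dominated by S9 (cost 63≤140, risk 8≤8, time 5≤10).
S5: not dominated.
S6: not dominated (best risk).
S7: dominated by S6 (cost 172≤190, risk 1≤3, time 11≤27).
S8: dominated by S1 (cost 128≤134, risk 10≤10, time 12≤13).
S9: not dominated (best cost).
S10: not dominated.
S11: dominated by S10 (cost 115≤160, risk 2≤2, time 23≤28).
S12: not dominated.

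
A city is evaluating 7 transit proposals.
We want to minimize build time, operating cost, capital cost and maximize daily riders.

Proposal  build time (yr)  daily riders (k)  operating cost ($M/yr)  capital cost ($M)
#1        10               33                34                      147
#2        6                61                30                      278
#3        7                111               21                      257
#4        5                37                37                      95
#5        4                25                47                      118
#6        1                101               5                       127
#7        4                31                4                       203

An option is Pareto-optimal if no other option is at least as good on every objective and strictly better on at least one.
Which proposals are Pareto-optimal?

#3, #4, #5, #6, #7

#1: dominated by #6 (build time 1≤10, daily riders 101≥33, operating cost 5≤34, capital cost 127≤147).
#2: dominated by #6 (build time 1≤6, daily riders 101≥61, operating cost 5≤30, capital cost 127≤278).
#3: not dominated (best daily riders).
#4: not dominated (best capital cost).
#5: not dominated.
#6: not dominated (best build time).
#7: not dominated (best operating cost).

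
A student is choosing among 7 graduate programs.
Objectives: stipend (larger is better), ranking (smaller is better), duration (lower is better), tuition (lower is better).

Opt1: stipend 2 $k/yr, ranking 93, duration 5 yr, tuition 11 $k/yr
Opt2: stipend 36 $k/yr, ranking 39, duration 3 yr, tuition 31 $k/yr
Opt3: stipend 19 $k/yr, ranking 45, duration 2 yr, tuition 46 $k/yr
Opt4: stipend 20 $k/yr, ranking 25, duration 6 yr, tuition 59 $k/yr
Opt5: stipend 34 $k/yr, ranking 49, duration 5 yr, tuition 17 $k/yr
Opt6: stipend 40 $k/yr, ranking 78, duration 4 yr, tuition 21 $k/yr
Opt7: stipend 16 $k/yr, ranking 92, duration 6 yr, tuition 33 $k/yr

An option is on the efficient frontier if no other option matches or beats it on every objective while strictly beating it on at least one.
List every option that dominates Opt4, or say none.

none

Opt1: worse on stipend (2 vs 20).
Opt2: worse on ranking (39 vs 25).
Opt3: worse on stipend (19 vs 20).
Opt5: worse on ranking (49 vs 25).
Opt6: worse on ranking (78 vs 25).
Opt7: worse on stipend (16 vs 20).
No option dominates Opt4.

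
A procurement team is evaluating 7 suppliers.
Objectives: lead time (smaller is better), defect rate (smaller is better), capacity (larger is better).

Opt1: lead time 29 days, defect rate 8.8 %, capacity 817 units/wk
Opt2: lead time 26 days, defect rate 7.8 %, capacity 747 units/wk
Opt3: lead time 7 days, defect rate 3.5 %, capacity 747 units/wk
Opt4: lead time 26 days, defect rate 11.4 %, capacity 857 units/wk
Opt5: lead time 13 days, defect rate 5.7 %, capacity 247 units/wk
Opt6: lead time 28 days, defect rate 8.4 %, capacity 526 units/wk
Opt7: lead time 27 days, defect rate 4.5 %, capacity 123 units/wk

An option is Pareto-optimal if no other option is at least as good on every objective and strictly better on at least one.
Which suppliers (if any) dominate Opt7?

Opt3: lead time 7≤27, defect rate 3.5≤4.5, capacity 747≥123 — dominates Opt7.
Others (Opt1, Opt2, Opt4, Opt5, Opt6) are each worse than Opt7 on at least one objective.

Opt3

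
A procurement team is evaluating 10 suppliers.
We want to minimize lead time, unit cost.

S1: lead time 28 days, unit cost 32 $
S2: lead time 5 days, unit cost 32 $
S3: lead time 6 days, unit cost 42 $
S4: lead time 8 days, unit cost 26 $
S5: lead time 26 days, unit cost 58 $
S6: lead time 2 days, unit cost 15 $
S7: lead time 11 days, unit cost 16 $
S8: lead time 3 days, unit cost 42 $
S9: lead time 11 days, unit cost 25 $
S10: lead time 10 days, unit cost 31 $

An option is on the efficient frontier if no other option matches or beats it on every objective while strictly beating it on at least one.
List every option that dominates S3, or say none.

S2: lead time 5≤6, unit cost 32≤42 — dominates S3.
S6: lead time 2≤6, unit cost 15≤42 — dominates S3.
S8: lead time 3≤6, unit cost 42≤42 — dominates S3.
Others (S1, S4, S5, S7, S9, S10) are each worse than S3 on at least one objective.

S2, S6, S8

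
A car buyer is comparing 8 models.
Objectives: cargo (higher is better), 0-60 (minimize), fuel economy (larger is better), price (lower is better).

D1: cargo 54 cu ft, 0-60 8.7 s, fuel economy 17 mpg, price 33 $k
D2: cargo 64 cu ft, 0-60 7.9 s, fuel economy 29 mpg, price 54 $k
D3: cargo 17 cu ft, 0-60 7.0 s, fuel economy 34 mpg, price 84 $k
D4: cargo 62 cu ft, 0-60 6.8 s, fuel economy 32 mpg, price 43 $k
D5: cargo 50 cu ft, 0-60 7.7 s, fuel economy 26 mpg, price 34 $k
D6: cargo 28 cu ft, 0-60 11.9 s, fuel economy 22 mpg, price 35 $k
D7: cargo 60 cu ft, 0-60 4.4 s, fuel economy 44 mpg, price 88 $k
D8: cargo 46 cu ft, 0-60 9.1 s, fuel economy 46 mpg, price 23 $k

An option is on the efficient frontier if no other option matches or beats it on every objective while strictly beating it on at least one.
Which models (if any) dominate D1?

D2: worse on price (54 vs 33).
D3: worse on cargo (17 vs 54).
D4: worse on price (43 vs 33).
D5: worse on cargo (50 vs 54).
D6: worse on cargo (28 vs 54).
D7: worse on price (88 vs 33).
D8: worse on cargo (46 vs 54).
No option dominates D1.

none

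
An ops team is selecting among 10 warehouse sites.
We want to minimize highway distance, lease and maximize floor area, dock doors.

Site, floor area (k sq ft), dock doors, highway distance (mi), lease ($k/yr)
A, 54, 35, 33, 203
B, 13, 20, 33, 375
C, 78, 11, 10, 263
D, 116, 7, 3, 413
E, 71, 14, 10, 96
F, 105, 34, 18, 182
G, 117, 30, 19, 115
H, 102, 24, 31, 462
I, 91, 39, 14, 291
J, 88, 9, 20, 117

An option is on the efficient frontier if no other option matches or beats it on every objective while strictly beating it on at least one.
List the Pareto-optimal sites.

A: not dominated.
B: dominated by A (floor area 54≥13, dock doors 35≥20, highway distance 33≤33, lease 203≤375).
C: not dominated.
D: not dominated (best highway distance).
E: not dominated (best lease).
F: not dominated.
G: not dominated (best floor area).
H: dominated by F (floor area 105≥102, dock doors 34≥24, highway distance 18≤31, lease 182≤462).
I: not dominated (best dock doors).
J: dominated by G (floor area 117≥88, dock doors 30≥9, highway distance 19≤20, lease 115≤117).

A, C, D, E, F, G, I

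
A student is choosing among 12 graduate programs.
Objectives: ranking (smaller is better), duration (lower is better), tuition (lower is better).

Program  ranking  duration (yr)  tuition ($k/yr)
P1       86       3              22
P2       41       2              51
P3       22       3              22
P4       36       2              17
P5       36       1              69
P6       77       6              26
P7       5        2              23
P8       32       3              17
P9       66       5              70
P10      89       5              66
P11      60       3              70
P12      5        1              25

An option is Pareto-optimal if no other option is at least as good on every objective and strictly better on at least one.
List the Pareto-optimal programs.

P1: dominated by P3 (ranking 22≤86, duration 3≤3, tuition 22≤22).
P2: dominated by P4 (ranking 36≤41, duration 2≤2, tuition 17≤51).
P3: not dominated.
P4: not dominated.
P5: dominated by P12 (ranking 5≤36, duration 1≤1, tuition 25≤69).
P6: dominated by P3 (ranking 22≤77, duration 3≤6, tuition 22≤26).
P7: not dominated.
P8: not dominated.
P9: dominated by P2 (ranking 41≤66, duration 2≤5, tuition 51≤70).
P10: dominated by P1 (ranking 86≤89, duration 3≤5, tuition 22≤66).
P11: dominated by P2 (ranking 41≤60, duration 2≤3, tuition 51≤70).
P12: not dominated.

P3, P4, P7, P8, P12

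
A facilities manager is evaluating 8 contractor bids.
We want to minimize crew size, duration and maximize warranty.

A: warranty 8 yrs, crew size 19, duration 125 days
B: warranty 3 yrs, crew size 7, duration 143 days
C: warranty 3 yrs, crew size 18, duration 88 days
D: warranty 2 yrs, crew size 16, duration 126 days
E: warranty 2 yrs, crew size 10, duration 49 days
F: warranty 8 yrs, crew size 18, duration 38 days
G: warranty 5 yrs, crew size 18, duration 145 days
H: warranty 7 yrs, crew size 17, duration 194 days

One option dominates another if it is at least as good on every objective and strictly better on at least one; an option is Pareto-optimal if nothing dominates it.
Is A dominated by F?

Yes

F vs A: warranty 8≥8, crew size 18≤19, duration 38≤125 — F is at least as good on every objective with at least one strict improvement.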